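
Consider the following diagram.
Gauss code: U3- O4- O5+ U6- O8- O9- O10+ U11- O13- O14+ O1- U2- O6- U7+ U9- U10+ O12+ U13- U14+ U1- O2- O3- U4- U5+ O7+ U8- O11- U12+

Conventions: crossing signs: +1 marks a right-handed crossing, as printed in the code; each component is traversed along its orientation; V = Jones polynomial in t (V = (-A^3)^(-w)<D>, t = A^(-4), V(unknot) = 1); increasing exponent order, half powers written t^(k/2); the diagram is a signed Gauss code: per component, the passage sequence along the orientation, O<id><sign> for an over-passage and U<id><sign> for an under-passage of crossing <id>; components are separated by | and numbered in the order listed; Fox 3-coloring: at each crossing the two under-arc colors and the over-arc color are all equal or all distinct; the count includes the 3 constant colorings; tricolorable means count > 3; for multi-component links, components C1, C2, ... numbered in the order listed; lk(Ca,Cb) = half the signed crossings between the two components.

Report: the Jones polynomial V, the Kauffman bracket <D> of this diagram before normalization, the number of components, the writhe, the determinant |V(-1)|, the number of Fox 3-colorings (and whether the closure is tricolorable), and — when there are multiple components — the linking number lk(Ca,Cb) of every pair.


Jones polynomial: V(t) = -t^-4 + t^-3 + t^-1
<D> = A^-8 + 1 - A^4; writhe -4
components 1, writhe -4 (14 crossings)
3-colorings: 9 of 3^14, det 3 — tricolorable
note: w = -4 (over 14 crossings) is diagram-only; (-A^3)^(4) removes it from V


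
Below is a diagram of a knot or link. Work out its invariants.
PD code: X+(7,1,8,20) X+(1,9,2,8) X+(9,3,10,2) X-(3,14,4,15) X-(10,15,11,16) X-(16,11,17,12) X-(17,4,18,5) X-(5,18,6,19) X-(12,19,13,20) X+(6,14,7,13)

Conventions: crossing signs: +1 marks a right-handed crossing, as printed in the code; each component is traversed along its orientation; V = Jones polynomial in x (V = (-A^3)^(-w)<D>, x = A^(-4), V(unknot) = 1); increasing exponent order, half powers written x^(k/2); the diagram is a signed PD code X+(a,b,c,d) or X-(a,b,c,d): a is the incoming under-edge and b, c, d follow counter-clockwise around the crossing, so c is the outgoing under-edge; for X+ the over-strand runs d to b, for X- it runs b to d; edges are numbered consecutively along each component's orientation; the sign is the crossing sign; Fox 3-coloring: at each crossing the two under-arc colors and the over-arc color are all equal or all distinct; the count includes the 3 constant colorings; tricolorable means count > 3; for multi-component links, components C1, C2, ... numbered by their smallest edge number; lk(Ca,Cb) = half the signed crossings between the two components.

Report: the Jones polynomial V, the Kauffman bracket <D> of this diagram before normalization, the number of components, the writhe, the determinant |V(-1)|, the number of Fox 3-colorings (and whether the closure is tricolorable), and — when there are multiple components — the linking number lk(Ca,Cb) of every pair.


V(x) = -x^-5 + x^-4 - x^-3 + 2x^-2 - x^-1 + 2 - x
bracket: -A^-10 + 2A^-6 - A^-2 + 2A^2 - A^6 + A^10 - A^14, w = -2
1 component, writhe -2, over 10 crossings
det 9, colorings 9 of 3^10 — tricolorable
observation: w = -2 (over 10 crossings) is diagram-only; (-A^3)^(2) removes it from V


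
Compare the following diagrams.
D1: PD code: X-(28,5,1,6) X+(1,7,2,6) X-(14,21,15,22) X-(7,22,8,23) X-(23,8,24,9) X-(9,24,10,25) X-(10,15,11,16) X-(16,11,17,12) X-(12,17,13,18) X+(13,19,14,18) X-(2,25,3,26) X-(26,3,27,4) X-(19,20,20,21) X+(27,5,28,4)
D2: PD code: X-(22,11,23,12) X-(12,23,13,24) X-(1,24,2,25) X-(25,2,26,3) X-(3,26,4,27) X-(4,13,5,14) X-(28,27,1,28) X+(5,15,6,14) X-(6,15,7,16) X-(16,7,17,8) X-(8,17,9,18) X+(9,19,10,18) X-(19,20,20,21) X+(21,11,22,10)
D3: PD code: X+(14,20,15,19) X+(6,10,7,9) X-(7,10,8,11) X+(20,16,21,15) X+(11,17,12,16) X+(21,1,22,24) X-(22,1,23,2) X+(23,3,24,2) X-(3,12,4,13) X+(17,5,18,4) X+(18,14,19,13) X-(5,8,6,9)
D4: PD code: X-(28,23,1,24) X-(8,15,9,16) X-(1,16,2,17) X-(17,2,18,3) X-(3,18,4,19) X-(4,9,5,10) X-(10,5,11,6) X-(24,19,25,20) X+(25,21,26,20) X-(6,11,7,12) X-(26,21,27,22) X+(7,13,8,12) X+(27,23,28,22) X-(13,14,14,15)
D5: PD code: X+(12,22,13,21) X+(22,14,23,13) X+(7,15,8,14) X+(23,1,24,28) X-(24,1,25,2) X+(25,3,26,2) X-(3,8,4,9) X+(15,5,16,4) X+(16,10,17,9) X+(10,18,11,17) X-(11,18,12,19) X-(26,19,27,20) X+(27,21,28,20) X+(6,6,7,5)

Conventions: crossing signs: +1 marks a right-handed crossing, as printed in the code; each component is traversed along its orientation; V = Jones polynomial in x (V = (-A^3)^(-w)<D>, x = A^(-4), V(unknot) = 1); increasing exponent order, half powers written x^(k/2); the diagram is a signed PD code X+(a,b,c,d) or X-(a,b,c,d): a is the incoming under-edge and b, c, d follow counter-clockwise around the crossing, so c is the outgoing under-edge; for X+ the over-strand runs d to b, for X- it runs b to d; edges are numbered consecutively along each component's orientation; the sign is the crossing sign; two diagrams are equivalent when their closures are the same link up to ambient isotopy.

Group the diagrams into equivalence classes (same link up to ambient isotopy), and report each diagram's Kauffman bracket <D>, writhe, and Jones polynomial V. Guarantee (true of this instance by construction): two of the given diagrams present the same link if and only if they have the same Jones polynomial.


equivalence classes: {D1, D2, D4} | {D3, D5}
D1 (bracket A^-16 + 2A^-8 - 2A^-4 + 1 - 2A^4 + A^8; 14 crossings at w = -8): V = x^-8 - 2x^-7 + x^-6 - 2x^-5 + 2x^-4 + x^-2
D2 (bracket A^-16 + 2A^-8 - 2A^-4 + 1 - 2A^4 + A^8; 14 crossings at w = -8): V = x^-8 - 2x^-7 + x^-6 - 2x^-5 + 2x^-4 + x^-2
D3 (bracket -A^-12 + A^-8 - A^-4 + 2 - A^4 + A^8; 12 crossings at w = +4): V = x - x^2 + 2x^3 - x^4 + x^5 - x^6
V(D4) = x^-8 - 2x^-7 + x^-6 - 2x^-5 + 2x^-4 + x^-2  (w -8, c 14, <D> = A^-16 + 2A^-8 - 2A^-4 + 1 - 2A^4 + A^8)
V(D5) = x - x^2 + 2x^3 - x^4 + x^5 - x^6  [14 crossings, <D> = -A^-6 + A^-2 - A^2 + 2A^6 - A^10 + A^14, w = +6]
observation: 2 values of V(x) split the 5 diagrams


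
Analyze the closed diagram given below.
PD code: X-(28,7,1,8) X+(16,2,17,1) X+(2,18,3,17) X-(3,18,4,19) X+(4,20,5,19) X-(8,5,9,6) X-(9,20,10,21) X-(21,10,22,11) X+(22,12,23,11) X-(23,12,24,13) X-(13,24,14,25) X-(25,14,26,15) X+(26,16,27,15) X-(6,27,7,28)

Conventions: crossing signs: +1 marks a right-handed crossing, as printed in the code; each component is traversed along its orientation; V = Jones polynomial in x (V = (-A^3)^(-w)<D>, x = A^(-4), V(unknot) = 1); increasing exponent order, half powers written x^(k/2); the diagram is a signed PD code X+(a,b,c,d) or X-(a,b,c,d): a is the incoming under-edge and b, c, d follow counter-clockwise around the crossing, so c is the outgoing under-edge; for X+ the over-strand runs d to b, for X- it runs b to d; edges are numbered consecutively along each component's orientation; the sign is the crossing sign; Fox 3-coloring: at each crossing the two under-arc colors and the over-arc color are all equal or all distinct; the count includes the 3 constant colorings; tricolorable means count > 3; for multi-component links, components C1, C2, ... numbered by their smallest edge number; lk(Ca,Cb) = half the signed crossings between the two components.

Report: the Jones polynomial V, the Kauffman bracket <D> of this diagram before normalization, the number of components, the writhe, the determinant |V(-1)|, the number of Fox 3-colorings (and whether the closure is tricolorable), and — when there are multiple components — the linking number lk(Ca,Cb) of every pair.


Jones polynomial: V(x) = x^-7 - 2x^-6 + 2x^-5 - 3x^-4 + 3x^-3 - 2x^-2 + 2x^-1
<D> = 2A^-8 - 2A^-4 + 3 - 3A^4 + 2A^8 - 2A^12 + A^16; writhe -4
components 1, writhe -4 (14 crossings)
3-colorings: 9 of 3^14, det 15 — tricolorable
note: w = -4 (over 14 crossings) is diagram-only; (-A^3)^(4) removes it from V


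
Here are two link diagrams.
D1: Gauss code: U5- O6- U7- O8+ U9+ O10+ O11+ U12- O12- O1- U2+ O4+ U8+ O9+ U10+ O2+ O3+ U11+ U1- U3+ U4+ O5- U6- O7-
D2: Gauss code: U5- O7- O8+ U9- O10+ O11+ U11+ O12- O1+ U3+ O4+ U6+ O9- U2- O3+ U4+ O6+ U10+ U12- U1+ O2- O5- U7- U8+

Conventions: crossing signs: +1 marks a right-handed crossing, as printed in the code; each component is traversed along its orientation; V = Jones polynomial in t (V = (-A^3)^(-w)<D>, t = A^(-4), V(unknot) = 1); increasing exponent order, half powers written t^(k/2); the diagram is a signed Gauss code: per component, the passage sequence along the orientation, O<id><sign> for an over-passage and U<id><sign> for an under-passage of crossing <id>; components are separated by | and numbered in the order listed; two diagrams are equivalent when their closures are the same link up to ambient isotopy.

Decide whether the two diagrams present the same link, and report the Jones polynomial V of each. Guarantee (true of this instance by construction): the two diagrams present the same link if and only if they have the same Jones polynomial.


equivalent: no
V(D1) = -t^-2 + t^-1 - 1 + 3t - 2t^2 + 3t^3 - 2t^4 + t^5 - t^6  (w +2, c 12, <D> = -A^-18 + A^-14 - 2A^-10 + 3A^-6 - 2A^-2 + 3A^2 - A^6 + A^10 - A^14)
V(D2) = t^-1 - 1 + 2t - 2t^2 + 2t^3 - 2t^4 + t^5  [12 crossings, <D> = A^-14 - 2A^-10 + 2A^-6 - 2A^-2 + 2A^2 - A^6 + A^10, w = +2]
key observation: 2 values of V(t) split the 2 diagrams


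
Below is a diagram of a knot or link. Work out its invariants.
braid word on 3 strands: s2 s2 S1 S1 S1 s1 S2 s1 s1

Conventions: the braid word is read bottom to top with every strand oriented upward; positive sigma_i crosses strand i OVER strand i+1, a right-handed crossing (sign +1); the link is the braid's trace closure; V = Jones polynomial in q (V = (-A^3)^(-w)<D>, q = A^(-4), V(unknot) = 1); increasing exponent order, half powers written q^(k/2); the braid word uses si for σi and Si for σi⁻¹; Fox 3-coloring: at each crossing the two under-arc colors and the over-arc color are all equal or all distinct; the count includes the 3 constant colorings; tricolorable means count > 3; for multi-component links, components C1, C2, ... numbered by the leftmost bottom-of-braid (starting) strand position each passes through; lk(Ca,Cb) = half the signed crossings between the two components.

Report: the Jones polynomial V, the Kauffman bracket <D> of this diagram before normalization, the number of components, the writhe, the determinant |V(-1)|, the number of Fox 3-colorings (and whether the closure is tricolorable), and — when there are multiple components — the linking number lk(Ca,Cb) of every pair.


V = -q^(-3/2) + q^(-1/2) - 2q^(1/2) + q^(3/2) - 2q^(5/2) + q^(7/2)
<D> = -A^-11 + 2A^-7 - A^-3 + 2A - A^5 + A^9 (w = +1)
2 components over 9 crossings, w = +1
lk(C1,C2): 0
3 Fox colorings among 3^9, |V(-1)| = 8: not tricolorable
why: |V(-1)| = 8: so not tricolorable, since 3 does not divide 8


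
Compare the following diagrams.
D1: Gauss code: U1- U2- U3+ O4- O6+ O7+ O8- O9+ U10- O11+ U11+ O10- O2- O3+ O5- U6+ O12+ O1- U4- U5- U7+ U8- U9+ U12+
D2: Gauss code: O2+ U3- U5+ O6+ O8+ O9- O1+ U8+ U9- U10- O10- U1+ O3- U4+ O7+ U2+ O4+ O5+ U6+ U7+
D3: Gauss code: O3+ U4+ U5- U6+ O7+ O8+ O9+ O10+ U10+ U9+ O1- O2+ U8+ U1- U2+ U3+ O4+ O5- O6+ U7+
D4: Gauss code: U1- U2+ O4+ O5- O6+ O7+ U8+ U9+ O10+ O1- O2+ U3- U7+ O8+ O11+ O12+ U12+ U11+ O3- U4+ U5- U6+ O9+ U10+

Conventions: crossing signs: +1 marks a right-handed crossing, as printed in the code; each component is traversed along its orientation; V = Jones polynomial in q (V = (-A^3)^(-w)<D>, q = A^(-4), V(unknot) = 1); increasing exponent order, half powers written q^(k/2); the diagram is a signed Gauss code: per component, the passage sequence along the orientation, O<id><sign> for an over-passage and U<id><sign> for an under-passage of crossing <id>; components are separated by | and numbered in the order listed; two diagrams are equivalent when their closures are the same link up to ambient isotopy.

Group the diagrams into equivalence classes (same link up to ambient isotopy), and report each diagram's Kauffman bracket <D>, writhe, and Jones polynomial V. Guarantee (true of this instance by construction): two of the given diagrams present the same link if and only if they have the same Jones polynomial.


classes: {D1} | {D3} | {D2, D4}
V(D1) = 1  [12 crossings, <D> = 1, w = 0]
D2 (bracket -A^-12 + A^-8 - A^-4 + 2 - A^4 + A^8; 10 crossings at w = +4): V = q - q^2 + 2q^3 - q^4 + q^5 - q^6
V(D3) = q + q^3 - q^4  [10 crossings, <D> = -A^2 + A^6 + A^14, w = +6]
D4 (bracket -A^-6 + A^-2 - A^2 + 2A^6 - A^10 + A^14; 12 crossings at w = +6): V = q - q^2 + 2q^3 - q^4 + q^5 - q^6
insight: 3 values of V(q) split the 4 diagrams


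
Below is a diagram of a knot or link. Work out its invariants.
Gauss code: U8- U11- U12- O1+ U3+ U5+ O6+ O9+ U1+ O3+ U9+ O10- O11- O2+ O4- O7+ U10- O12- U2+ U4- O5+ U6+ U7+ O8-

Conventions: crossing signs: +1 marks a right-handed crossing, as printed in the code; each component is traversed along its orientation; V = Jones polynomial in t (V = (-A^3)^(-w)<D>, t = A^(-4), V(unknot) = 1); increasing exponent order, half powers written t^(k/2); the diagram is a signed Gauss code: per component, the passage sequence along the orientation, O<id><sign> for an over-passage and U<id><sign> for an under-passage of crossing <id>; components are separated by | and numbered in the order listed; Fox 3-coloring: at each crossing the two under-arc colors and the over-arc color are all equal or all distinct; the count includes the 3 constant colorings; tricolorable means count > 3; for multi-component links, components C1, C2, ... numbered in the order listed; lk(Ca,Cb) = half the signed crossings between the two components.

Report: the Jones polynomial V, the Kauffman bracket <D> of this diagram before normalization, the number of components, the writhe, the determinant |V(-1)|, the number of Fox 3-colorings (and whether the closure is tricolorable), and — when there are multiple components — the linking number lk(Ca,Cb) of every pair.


V(t) = t - t^2 + 2t^3 - t^4 + t^5 - t^6
bracket: -A^-18 + A^-14 - A^-10 + 2A^-6 - A^-2 + A^2, w = +2
1 component, writhe +2, over 12 crossings
det 7, colorings 3 of 3^12 — not tricolorable
observation: w = +2 (over 12 crossings) is diagram-only; (-A^3)^(-2) removes it from V


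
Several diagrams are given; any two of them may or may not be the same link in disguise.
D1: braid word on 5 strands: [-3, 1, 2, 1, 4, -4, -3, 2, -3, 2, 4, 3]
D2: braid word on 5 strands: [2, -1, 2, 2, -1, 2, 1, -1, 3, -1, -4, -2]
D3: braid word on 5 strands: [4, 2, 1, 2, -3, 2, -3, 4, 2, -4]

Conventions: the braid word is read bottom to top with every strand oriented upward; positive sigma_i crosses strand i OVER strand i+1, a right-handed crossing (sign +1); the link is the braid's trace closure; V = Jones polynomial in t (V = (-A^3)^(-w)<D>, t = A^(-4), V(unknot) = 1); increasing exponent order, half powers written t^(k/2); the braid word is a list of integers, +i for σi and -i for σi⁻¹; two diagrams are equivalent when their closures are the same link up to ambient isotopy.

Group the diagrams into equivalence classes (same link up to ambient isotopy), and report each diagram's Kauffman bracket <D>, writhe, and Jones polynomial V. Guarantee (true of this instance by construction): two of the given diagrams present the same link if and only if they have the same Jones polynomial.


classes: {D1, D3} | {D2}
V(D1) = t^-1 - 1 + 2t - 2t^2 + 2t^3 - 2t^4 + t^5  [12 crossings, <D> = A^-8 - 2A^-4 + 2 - 2A^4 + 2A^8 - A^12 + A^16, w = +4]
D2 (bracket -A^-12 + 2A^-8 - 2A^-4 + 3 - 2A^4 + 2A^8 - A^12; 12 crossings at w = 0): V = -t^-3 + 2t^-2 - 2t^-1 + 3 - 2t + 2t^2 - t^3
V(D3) = t^-1 - 1 + 2t - 2t^2 + 2t^3 - 2t^4 + t^5  [10 crossings, <D> = A^-8 - 2A^-4 + 2 - 2A^4 + 2A^8 - A^12 + A^16, w = +4]
note: V(t) takes 2 values over 3 diagrams, fixing the grouping


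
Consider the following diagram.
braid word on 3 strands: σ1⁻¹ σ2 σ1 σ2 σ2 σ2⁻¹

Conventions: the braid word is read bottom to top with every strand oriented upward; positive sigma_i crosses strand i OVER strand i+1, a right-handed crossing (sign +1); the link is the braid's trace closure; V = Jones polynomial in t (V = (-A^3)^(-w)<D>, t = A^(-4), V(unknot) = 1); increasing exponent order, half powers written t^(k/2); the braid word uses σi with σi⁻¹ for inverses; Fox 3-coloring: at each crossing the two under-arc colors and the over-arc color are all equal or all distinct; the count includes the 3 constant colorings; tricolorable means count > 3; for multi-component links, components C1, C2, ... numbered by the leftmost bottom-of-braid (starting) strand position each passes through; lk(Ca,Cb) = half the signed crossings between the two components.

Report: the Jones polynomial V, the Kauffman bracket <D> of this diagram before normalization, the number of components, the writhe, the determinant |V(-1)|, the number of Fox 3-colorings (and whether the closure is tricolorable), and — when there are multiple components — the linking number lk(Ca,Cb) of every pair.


Jones polynomial: V(t) = 1
<D> = A^6; writhe +2
components 1, writhe +2 (6 crossings)
3-colorings: 3 of 3^6, det 1 — not tricolorable
note: the word shrinks to σ1⁻¹ σ2 σ1 σ2 after cancelling


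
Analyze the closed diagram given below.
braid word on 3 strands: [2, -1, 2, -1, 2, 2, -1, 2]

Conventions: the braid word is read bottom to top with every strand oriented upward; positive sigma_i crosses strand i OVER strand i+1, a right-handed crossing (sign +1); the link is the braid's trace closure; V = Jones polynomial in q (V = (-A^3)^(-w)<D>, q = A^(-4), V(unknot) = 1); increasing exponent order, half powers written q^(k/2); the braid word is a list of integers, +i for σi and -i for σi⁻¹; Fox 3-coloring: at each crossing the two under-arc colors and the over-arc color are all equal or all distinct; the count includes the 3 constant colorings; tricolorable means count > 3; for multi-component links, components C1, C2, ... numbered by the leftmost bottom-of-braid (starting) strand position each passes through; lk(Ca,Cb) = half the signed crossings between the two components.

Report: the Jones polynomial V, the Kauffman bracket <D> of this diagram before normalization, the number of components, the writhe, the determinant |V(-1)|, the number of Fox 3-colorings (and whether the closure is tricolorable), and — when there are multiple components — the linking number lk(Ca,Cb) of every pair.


V = -q^-2 + 3q^-1 - 4 + 6q - 6q^2 + 6q^3 - 5q^4 + 3q^5 - q^6
<D> = -A^-18 + 3A^-14 - 5A^-10 + 6A^-6 - 6A^-2 + 6A^2 - 4A^6 + 3A^10 - A^14 (w = +2)
1 component over 8 crossings, w = +2
3 Fox colorings among 3^8, |V(-1)| = 35: not tricolorable
why: w = +2 shifts under R1 moves; the (-A^3)^(-2) factor cancels that in V


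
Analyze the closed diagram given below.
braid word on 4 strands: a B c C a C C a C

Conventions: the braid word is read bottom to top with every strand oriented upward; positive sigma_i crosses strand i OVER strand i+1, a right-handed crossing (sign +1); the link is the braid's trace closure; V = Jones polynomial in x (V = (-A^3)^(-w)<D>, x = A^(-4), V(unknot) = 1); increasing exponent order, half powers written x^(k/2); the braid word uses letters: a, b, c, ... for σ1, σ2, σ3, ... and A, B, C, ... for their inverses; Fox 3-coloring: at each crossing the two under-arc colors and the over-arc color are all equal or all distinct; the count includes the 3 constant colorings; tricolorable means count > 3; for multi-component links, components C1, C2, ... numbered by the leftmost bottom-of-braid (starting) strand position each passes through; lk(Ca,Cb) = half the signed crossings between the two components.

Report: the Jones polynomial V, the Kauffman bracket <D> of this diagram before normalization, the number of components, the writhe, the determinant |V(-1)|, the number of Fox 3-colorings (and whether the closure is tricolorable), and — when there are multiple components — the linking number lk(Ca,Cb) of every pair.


V(x) = -x^-3 + x^-2 - x^-1 + 3 - x + x^2 - x^3
bracket: A^-15 - A^-11 + A^-7 - 3A^-3 + A - A^5 + A^9, w = -1
1 component, writhe -1, over 9 crossings
det 9, colorings 27 of 3^9 — tricolorable
observation: V is palindromic (span 6, det 9): x -> 1/x fixes it; necessary, not sufficient, for amphichirality


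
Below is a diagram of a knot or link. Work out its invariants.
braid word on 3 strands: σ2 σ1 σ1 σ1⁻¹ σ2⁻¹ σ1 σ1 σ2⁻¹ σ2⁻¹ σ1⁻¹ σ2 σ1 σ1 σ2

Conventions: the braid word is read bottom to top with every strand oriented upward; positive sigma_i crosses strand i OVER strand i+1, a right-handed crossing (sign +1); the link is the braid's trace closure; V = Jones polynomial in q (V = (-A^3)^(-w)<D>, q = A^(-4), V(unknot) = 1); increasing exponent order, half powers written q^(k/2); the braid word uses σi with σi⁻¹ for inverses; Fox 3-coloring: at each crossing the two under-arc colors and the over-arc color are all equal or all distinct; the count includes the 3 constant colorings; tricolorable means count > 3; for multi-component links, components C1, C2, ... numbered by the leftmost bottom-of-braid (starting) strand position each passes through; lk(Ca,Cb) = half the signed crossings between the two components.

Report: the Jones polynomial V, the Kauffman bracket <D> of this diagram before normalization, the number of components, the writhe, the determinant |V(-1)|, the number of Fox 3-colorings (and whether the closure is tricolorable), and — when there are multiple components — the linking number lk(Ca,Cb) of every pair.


V = -1 + 3q - 3q^2 + 5q^3 - 5q^4 + 4q^5 - 3q^6 + 2q^7 - q^8
<D> = -A^-20 + 2A^-16 - 3A^-12 + 4A^-8 - 5A^-4 + 5 - 3A^4 + 3A^8 - A^12 (w = +4)
1 component over 14 crossings, w = +4
9 Fox colorings among 3^14, |V(-1)| = 27: tricolorable
why: |V(-1)| = 27: so tricolorable, since 3 divides 27


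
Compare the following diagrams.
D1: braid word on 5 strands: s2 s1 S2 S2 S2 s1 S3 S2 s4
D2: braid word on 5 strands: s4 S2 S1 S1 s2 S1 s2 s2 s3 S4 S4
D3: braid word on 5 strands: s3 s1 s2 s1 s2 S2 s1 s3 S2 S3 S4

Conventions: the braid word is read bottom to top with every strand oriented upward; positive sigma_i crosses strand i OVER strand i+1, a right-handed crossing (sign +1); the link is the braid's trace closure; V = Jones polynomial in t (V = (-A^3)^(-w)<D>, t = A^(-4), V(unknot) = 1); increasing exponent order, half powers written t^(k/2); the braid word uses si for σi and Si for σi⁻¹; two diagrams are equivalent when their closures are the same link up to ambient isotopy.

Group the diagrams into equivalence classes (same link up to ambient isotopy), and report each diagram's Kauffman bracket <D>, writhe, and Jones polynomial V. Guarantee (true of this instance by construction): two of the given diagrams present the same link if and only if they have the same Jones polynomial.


grouping into links: {D1} | {D2} | {D3}
V(D1) = t^(-7/2) - t^(-5/2) + t^(-3/2) - 2t^(-1/2) - t^(3/2)  (w -1, c 9, <D> = A^-9 + 2A^-1 - A^3 + A^7 - A^11)
V(D2) = t^(-7/2) - 2t^(-5/2) + t^(-3/2) - 2t^(-1/2) + t^(1/2) - t^(3/2)  [11 crossings, <D> = A^-9 - A^-5 + 2A^-1 - A^3 + 2A^7 - A^11, w = -1]
D3 (bracket A^-1 + A^7; 11 crossings at w = +3): V = -t^(1/2) - t^(5/2)
why: 3 classes among 3 diagrams; unequal V(t) rules out equality


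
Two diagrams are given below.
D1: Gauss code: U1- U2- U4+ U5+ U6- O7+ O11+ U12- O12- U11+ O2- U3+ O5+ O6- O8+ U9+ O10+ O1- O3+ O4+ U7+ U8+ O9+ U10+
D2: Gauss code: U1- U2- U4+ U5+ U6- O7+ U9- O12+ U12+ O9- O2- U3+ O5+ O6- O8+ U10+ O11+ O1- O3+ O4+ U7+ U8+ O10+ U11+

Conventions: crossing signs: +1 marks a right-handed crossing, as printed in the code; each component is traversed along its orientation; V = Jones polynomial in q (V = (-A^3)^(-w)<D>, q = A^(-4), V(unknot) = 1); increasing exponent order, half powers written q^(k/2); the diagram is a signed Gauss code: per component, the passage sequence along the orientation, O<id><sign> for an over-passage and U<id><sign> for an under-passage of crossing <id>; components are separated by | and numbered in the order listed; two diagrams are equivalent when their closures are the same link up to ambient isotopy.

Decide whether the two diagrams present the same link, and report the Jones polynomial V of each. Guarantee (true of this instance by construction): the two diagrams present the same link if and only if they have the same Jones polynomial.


equivalent: yes
D1 (bracket -A^-12 + A^-8 - A^-4 + 2 - A^4 + A^8; 12 crossings at w = +4): V = q - q^2 + 2q^3 - q^4 + q^5 - q^6
V(D2) = q - q^2 + 2q^3 - q^4 + q^5 - q^6  (w +4, c 12, <D> = -A^-12 + A^-8 - A^-4 + 2 - A^4 + A^8)
key observation: all 2 diagrams share one V(q), hence one class


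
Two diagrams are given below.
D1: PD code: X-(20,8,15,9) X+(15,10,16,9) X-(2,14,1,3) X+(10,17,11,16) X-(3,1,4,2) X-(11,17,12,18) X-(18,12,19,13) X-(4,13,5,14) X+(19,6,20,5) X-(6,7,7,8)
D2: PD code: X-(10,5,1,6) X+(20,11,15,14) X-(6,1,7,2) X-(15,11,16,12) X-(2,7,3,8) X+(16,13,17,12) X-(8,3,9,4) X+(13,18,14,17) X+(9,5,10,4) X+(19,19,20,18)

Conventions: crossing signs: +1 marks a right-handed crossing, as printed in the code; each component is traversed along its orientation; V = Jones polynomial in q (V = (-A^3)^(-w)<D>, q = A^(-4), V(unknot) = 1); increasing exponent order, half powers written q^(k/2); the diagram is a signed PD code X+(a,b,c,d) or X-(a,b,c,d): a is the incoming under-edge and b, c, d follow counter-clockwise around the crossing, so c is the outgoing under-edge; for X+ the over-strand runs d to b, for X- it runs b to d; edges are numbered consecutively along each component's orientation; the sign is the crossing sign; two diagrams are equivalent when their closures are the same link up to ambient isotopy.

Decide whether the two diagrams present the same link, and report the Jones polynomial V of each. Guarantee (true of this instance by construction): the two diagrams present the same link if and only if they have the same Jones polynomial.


equivalent: no
V(D1) = q^-3 + q^-2 + q^-1 + 1  (w -4, c 10, <D> = A^-12 + A^-8 + A^-4 + 1)
V(D2) = -q^-4 + q^-1 + 2 + q + q^2  [10 crossings, <D> = A^-8 + A^-4 + 2 + A^4 - A^16, w = 0]
key observation: 2 values of V(q) split the 2 diagrams


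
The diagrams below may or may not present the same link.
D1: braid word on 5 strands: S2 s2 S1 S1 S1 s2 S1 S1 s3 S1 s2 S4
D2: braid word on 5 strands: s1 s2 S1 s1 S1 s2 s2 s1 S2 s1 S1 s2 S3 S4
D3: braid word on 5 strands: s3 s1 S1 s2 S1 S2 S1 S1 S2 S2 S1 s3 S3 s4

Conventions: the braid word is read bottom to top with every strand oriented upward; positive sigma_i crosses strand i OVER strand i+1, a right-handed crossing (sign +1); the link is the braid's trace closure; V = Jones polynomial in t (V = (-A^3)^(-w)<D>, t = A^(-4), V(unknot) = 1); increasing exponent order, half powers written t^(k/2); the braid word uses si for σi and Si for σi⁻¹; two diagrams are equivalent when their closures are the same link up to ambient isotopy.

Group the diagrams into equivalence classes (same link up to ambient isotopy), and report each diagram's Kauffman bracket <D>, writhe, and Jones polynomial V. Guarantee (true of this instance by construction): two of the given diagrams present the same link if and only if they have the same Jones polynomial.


grouping into links: {D1} | {D2} | {D3}
V(D1) = t^-8 - 2t^-7 + 3t^-6 - 4t^-5 + 3t^-4 - 3t^-3 + 3t^-2 - t^-1 + 1  (w -4, c 12, <D> = A^-12 - A^-8 + 3A^-4 - 3 + 3A^4 - 4A^8 + 3A^12 - 2A^16 + A^20)
D2 (bracket -A^-18 + A^-14 - A^-10 + 2A^-6 - A^-2 + A^2; 14 crossings at w = +2): V = t - t^2 + 2t^3 - t^4 + t^5 - t^6
V(D3) = -t^-7 + t^-6 - t^-5 + t^-4 + t^-2  (w -4, c 14, <D> = A^-4 + A^4 - A^8 + A^12 - A^16)
key observation: V(t) takes 3 values over 3 diagrams, fixing the grouping


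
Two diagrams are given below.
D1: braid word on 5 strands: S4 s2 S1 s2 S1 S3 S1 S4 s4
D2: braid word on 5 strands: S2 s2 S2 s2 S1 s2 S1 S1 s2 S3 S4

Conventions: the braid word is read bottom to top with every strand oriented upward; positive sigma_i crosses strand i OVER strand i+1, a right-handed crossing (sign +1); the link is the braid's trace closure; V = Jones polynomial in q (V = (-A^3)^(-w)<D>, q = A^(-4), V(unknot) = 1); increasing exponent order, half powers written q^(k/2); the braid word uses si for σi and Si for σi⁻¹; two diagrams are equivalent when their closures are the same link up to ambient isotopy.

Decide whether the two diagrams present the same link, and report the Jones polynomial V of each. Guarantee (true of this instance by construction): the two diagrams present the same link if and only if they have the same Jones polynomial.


equivalent: yes
V(D1) = q^(-7/2) - 2q^(-5/2) + q^(-3/2) - 2q^(-1/2) + q^(1/2) - q^(3/2)  (w -3, c 9, <D> = A^-15 - A^-11 + 2A^-7 - A^-3 + 2A - A^5)
V(D2) = q^(-7/2) - 2q^(-5/2) + q^(-3/2) - 2q^(-1/2) + q^(1/2) - q^(3/2)  (w -3, c 11, <D> = A^-15 - A^-11 + 2A^-7 - A^-3 + 2A - A^5)
why: D2 (11 crossings) and D1 (9) are Markov-related braid presentations


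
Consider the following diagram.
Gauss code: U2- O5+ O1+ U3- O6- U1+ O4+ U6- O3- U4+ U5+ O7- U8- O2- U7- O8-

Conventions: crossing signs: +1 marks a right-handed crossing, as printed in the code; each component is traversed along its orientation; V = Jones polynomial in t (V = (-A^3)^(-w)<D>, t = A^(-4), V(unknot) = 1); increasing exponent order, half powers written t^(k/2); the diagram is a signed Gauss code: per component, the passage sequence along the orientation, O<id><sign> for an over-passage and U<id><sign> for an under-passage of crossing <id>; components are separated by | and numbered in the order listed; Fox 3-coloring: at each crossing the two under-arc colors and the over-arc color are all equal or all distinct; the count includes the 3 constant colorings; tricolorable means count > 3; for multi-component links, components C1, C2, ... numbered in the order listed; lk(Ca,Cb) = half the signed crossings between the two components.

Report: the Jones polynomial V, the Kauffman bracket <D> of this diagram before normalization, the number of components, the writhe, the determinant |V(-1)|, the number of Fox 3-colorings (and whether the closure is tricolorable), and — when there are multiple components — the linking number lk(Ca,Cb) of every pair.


V(t) = -t^-6 + 2t^-5 - 2t^-4 + 3t^-3 - 3t^-2 + 2t^-1 - 1 + t
bracket: A^-10 - A^-6 + 2A^-2 - 3A^2 + 3A^6 - 2A^10 + 2A^14 - A^18, w = -2
1 component, writhe -2, over 8 crossings
det 15, colorings 9 of 3^8 — tricolorable
observation: V spans 7 powers of t: at least 7 crossings in any diagram


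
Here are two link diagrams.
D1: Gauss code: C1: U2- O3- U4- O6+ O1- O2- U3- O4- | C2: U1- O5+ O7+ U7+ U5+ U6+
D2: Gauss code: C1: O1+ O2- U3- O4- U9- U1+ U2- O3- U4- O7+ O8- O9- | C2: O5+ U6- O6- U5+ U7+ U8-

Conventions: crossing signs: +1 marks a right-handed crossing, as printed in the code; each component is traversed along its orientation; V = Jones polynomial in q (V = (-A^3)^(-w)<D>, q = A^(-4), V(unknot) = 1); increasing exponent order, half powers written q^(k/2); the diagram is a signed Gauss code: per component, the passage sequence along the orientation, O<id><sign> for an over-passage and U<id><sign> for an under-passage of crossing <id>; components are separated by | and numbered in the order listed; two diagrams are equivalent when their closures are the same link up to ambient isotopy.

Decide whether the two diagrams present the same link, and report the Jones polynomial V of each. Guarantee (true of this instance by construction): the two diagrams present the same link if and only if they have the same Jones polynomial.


equivalent: yes
D1 (bracket A^-1 + A^3 + A^7 - A^15; 7 crossings at w = -1): V = q^(-9/2) - q^(-5/2) - q^(-3/2) - q^(-1/2)
V(D2) = q^(-9/2) - q^(-5/2) - q^(-3/2) - q^(-1/2)  [9 crossings, <D> = A^-7 + A^-3 + A - A^9, w = -3]
observation: Reidemeister moves carry D1 (7 crossings) to D2 (9)


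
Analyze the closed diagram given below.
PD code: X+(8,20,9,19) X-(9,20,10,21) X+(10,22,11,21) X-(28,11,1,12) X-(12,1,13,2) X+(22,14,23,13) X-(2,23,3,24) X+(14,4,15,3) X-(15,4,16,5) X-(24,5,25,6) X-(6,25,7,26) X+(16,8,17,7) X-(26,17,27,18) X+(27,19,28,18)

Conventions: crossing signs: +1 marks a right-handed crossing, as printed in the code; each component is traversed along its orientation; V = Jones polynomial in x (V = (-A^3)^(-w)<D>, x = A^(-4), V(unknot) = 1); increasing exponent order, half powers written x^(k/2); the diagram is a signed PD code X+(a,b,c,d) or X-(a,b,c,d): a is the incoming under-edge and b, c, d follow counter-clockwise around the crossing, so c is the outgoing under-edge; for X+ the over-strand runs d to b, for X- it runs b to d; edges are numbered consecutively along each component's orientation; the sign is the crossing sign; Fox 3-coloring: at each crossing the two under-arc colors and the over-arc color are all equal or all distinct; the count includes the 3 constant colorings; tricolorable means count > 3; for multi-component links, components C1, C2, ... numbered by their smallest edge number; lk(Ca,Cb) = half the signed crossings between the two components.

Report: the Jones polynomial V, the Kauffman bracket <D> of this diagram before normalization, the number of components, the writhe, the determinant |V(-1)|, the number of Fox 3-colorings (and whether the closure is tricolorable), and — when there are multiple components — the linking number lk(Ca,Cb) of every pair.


Jones polynomial: V(x) = -x^-6 + 2x^-5 - 4x^-4 + 5x^-3 - 4x^-2 + 5x^-1 - 3 + 2x - x^2
<D> = -A^-14 + 2A^-10 - 3A^-6 + 5A^-2 - 4A^2 + 5A^6 - 4A^10 + 2A^14 - A^18; writhe -2
components 1, writhe -2 (14 crossings)
3-colorings: 9 of 3^14, det 27 — tricolorable
note: V spans 8 powers of x: at least 8 crossings in any diagram


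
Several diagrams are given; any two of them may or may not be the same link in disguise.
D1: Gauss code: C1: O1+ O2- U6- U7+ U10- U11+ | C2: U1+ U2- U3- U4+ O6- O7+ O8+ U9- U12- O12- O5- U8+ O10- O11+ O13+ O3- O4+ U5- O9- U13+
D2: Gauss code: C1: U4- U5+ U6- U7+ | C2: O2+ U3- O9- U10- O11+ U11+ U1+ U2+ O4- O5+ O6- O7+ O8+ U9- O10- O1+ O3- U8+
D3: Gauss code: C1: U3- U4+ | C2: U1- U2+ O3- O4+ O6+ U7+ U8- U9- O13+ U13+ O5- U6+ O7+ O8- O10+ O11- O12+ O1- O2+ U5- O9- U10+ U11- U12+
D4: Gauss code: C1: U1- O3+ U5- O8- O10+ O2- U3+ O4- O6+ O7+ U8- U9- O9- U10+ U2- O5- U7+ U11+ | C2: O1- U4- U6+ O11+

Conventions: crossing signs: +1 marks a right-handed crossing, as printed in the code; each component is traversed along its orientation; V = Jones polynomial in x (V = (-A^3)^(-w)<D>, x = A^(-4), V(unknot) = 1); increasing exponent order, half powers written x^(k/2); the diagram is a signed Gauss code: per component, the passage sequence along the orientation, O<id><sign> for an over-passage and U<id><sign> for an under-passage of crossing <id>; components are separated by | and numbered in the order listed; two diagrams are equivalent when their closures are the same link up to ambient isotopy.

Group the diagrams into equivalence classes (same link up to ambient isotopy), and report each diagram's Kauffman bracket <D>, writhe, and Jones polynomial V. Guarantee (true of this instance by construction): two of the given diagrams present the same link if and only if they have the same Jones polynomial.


grouping into links: {D1, D2, D3, D4}
V(D1) = -x^(-5/2) - x^(5/2)  (w -1, c 13, <D> = A^-13 + A^7)
D2 (bracket A^-7 + A^13; 11 crossings at w = +1): V = -x^(-5/2) - x^(5/2)
V(D3) = -x^(-5/2) - x^(5/2)  [13 crossings, <D> = A^-7 + A^13, w = +1]
D4 (bracket A^-13 + A^7; 11 crossings at w = -1): V = -x^(-5/2) - x^(5/2)
key observation: all 4 diagrams share one V(x), hence one class


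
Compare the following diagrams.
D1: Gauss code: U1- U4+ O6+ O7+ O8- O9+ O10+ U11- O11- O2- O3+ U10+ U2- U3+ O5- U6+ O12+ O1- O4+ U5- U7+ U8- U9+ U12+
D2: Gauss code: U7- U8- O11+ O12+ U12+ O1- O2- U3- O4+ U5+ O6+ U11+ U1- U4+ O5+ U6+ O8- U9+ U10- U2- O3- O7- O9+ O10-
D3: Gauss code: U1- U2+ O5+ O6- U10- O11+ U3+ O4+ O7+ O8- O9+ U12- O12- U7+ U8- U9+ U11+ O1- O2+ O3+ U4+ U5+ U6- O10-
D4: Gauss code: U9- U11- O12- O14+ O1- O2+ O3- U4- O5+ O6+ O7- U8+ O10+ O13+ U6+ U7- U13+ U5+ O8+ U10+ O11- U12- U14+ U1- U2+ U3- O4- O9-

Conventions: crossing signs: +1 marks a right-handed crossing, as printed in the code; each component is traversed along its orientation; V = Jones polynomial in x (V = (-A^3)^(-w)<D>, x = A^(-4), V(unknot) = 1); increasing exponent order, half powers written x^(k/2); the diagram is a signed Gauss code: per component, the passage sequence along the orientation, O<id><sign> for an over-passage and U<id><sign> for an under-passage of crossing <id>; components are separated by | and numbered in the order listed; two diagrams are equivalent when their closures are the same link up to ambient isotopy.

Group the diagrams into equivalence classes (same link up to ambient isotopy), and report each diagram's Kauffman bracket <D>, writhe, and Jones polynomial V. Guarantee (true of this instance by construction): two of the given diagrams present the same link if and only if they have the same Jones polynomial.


grouping into links: {D1} | {D2, D4} | {D3}
V(D1) = 1  (w +2, c 12, <D> = A^6)
D2 (bracket -A^-12 + A^-8 - A^-4 + 3 - A^4 + A^8 - A^12; 12 crossings at w = 0): V = -x^-3 + x^-2 - x^-1 + 3 - x + x^2 - x^3
V(D3) = x + x^3 - x^4  (w +2, c 12, <D> = -A^-10 + A^-6 + A^2)
D4 (bracket -A^-12 + A^-8 - A^-4 + 3 - A^4 + A^8 - A^12; 14 crossings at w = 0): V = -x^-3 + x^-2 - x^-1 + 3 - x + x^2 - x^3
key observation: comparing 4 Jones polynomials yields 3 groups


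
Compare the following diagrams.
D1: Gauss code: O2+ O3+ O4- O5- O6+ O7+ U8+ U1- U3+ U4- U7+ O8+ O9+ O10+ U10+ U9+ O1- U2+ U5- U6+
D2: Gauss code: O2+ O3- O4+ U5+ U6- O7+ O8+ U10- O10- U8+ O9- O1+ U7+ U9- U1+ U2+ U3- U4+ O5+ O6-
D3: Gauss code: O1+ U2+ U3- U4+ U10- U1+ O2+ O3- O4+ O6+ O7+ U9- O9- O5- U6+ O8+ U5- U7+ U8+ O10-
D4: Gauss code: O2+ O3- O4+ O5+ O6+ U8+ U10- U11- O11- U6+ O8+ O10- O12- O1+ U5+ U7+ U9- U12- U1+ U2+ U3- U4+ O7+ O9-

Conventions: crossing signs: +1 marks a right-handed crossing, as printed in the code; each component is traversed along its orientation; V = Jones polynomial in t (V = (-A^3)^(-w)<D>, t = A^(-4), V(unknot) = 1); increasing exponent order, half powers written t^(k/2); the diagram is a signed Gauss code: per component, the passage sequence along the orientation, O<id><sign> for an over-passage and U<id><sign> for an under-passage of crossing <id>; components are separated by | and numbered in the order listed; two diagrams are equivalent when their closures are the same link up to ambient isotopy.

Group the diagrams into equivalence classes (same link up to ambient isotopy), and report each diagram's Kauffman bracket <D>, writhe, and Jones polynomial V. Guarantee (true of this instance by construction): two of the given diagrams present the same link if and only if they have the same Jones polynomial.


equivalence classes: {D1, D2, D3, D4}
D1 (bracket A^12; 10 crossings at w = +4): V = 1
V(D2) = 1  (w +2, c 10, <D> = A^6)
D3 (bracket A^6; 10 crossings at w = +2): V = 1
V(D4) = 1  (w +2, c 12, <D> = A^6)
key observation: one V(t) for all 4 diagrams — one class (guaranteed)


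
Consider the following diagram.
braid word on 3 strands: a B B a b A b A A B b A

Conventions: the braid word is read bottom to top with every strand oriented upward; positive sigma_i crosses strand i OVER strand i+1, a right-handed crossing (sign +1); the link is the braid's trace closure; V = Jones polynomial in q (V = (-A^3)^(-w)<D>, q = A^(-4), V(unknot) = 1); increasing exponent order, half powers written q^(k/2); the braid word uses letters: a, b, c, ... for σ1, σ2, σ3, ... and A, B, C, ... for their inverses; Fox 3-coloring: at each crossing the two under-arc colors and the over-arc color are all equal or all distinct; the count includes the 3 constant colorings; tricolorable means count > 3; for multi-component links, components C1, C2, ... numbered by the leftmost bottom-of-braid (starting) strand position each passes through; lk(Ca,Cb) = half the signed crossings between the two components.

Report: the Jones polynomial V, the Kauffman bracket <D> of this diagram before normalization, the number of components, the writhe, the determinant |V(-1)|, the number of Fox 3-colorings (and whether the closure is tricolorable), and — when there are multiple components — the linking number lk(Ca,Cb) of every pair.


V(q) = q^-5 - 2q^-4 + 2q^-3 - 2q^-2 + 2q^-1 - 1 + q
bracket: A^-10 - A^-6 + 2A^-2 - 2A^2 + 2A^6 - 2A^10 + A^14, w = -2
1 component, writhe -2, over 12 crossings
det 11, colorings 3 of 3^12 — not tricolorable
observation: w = -2 (over 12 crossings) is diagram-only; (-A^3)^(2) removes it from V
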